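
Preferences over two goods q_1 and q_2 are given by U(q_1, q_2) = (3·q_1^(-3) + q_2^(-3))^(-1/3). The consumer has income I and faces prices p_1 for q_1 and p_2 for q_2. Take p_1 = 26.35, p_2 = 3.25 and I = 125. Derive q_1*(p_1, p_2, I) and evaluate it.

q_1* = 4.0961

MU_q_1 ∝ 3·q_1^(-4), MU_q_2 ∝ q_2^(-4), so MRS = 3·(q_2/q_1)^(4) = p_1/p_2.
Hence q_2/q_1 = ((1/3)·p_1/p_2)^(1/(4)), i.e. raised to the 0.25 power.
Substitute q_2 = (q_2/q_1)·q_1 into the budget: q_1* = I/(p_1 + p_2·(q_2/q_1)).
Numerically q_2/q_1 = 1.282165, so q_1* = 125/(26.35 + 3.25·1.282165) = 4.0961.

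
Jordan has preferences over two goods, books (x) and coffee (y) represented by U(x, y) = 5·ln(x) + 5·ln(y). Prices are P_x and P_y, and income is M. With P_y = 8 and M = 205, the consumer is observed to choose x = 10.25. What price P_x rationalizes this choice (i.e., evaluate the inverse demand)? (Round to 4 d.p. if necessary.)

P_x = 10

Tangency: MRS = y/x = P_x/P_y.
Rearranging, P_y·y = P_x·x. Substituting into the budget gives P_x·x·(1 + 1) = M.
Demand: x*(P_x,P_y,M) = 0.5·M/P_x and y* = 0.5·M/P_y.
Set x* = 10.25 in the demand function and solve for P_x: P_x = 10.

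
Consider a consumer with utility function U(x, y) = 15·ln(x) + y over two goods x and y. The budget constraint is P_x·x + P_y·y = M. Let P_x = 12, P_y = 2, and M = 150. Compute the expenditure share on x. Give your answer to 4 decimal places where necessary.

Set MRS = P_x/P_y: (15/x)/1 = P_x/P_y.
So x*(P_x,P_y) = 15·P_y/P_x, independent of income; and y* = (M − 15·P_y)/P_y.
At the given prices: x* = 15·2/12 = 2.5, and y* = 60.
Expenditure on x: 12·2.5 = 30; share = 0.2.

share on x = 0.2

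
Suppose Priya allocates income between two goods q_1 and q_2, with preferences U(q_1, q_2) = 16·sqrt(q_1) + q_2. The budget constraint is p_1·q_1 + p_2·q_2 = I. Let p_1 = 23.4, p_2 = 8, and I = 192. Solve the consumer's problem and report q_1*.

Set MRS = p_1/p_2: 8·q_1^(−1/2) = p_1/p_2.
Thus q_1* = (8·p_2/p_1)² — independent of I — with the rest of income spent on q_2.
Plugging in: q_1* = (8·8/23.4)² = 7.4805.

q_1* = 7.4805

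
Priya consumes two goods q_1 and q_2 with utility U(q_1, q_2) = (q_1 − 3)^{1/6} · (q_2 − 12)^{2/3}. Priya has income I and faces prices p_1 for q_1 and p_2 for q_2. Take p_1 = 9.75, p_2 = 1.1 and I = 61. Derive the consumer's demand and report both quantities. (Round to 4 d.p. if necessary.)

Substituting into the budget: q_1* = 3 + 0.2·(I − 3·p_1 − 12·p_2)/p_1, and q_2* = 12 + 0.8·(…)/p_2.
Discretionary income = 61 − 3·9.75 − 12·1.1 = 18.55; q_1* = 3 + 0.2·18.55/9.75 = 3.3805; q_2* = 12 + 0.8·18.55/1.1 = 25.4909.

q_1* = 3.3805, q_2* = 25.4909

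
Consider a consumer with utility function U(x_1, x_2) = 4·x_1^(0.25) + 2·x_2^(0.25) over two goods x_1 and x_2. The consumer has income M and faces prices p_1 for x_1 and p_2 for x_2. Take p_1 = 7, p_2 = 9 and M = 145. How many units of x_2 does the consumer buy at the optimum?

x_2* = 4.3078

MRS = MU_x_1/MU_x_2 = 2·(x_2/x_1)^(0.75). Set equal to p_1/p_2.
Hence x_2/x_1 = ((1/2)·p_1/p_2)^(1/(0.75)), i.e. raised to the 4/3 power.
With the ratio pinned down, the budget gives x_1* = M/(p_1 + p_2·(x_2/x_1)) and x_2* = (x_2/x_1)·x_1*.
Numerically x_2/x_1 = 0.283858, so x_1* = 145/(7 + 9·0.283858) = 15.1757 and x_2* = 0.283858·15.1757 = 4.3078.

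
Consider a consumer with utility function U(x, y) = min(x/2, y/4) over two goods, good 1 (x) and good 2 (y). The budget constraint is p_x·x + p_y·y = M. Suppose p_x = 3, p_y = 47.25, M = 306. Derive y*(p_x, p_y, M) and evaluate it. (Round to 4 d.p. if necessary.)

Leontief preferences: the optimum is at the kink where x/2 = y/4, i.e. y = 2·x.
Budget: p_x·x + p_y·2·x = M, so (2·p_x + 4·p_y)·x = 2·M.
Demand: x*(p_x,p_y,M) = 2·M/(2·p_x + 4·p_y), y* = 4·M/(2·p_x + 4·p_y).
Here 2·3 + 4·47.25 = 195, giving y* = 6.2769.

y* = 6.2769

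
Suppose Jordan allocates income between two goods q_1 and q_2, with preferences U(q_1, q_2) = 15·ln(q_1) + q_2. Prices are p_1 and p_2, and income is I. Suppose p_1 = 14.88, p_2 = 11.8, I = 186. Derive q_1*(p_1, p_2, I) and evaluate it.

q_1* = 11.8952

MU_q_1 = 15/q_1, MU_q_2 = 1. Tangency: 15/q_1 = p_1/p_2.
So q_1*(p_1,p_2) = 15·p_2/p_1, independent of income; and q_2* = (I − 15·p_2)/p_2.
At the given prices: q_1* = 15·11.8/14.88 = 11.8952.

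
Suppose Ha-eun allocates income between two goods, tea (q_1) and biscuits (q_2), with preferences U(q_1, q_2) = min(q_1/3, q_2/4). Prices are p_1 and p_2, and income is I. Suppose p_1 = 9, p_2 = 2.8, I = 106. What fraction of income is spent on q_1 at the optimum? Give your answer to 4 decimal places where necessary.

share on q_1 = 0.7068

Demand: q_1*(p_1,p_2,I) = 3·I/(3·p_1 + 4·p_2), q_2* = 4·I/(3·p_1 + 4·p_2).
Here 3·9 + 4·2.8 = 38.2, giving q_1* = 8.3246 and q_2* = 11.0995.
Expenditure on q_1: 9·8.3246 = 74.9215; share = 0.7068.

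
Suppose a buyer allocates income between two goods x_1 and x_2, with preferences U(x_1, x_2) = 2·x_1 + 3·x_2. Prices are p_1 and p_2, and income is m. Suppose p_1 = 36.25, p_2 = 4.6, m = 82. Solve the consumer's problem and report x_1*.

Numerically: x_1* = 0, x_2* = 17.8261.

x_1* = 0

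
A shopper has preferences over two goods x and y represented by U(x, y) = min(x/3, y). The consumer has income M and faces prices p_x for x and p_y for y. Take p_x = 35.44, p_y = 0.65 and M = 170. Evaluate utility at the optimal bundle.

V = 1.5892

With perfect complements, no substitution: consume in ratio x:y = 3:1.
Budget: p_x·x + p_y·(1/3)·x = M, so (3·p_x + p_y)·x = 3·M.
Demand: x*(p_x,p_y,M) = 3·M/(3·p_x + p_y), y* = M/(3·p_x + p_y).
Here 3·35.44 + 0.65 = 106.97, giving x* = 4.7677 and y* = 1.5892.
Utility at the optimum: U(4.7677, 1.5892) = 1.5892.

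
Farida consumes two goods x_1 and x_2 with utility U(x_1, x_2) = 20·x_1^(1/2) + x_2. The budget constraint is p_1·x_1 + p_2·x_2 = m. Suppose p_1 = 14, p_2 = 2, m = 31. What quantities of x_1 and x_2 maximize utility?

Set MRS = p_1/p_2: 10·x_1^(−1/2) = p_1/p_2.
Solve: √x_1 = 10·p_2/p_1, so x_1*(p_1,p_2) = (10·p_2/p_1)², and x_2* = (m − p_1·x_1*)/p_2.
Plugging in: x_1* = (10·2/14)² = 2.0408, x_2* = 1.2143.

x_1* = 2.0408, x_2* = 1.2143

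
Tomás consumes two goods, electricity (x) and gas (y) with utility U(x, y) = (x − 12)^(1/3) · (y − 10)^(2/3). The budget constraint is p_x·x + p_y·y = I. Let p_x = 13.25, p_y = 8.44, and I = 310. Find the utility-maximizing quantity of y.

This is Cobb-Douglas in (x−12, y−10): tangency gives 1/3·p_y·(y−10) = 2/3·p_x·(x−12).
Substituting into the budget: x* = 12 + 1/3·(I − 12·p_x − 10·p_y)/p_x, and y* = 10 + 2/3·(…)/p_y.
Discretionary income = 310 − 12·13.25 − 10·8.44 = 66.6; y* = 10 + 2/3·66.6/8.44 = 15.2607.

y* = 15.2607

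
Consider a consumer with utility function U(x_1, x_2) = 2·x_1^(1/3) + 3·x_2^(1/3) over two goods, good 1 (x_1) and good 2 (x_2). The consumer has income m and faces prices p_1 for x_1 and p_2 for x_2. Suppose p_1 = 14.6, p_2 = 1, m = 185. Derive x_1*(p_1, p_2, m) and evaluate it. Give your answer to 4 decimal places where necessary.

x_1* = 1.58

From the CES first-order condition, (2/3)·(x_2/x_1)^(2/3) = p_1/p_2.
Solve for the ratio: x_2/x_1 = [(3/2)·p_1/p_2]^(1.5).
With the ratio pinned down, the budget gives x_1* = m/(p_1 + p_2·(x_2/x_1)) and x_2* = (x_2/x_1)·x_1*.
Numerically x_2/x_1 = 102.486384, so x_1* = 185/(14.6 + 1·102.486384) = 1.58.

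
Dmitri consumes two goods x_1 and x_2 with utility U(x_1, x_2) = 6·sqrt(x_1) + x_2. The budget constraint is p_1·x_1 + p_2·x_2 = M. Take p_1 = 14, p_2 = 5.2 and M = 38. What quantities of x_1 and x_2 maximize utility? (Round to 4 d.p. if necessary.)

x_1* = 1.2416, x_2* = 3.9648

Utility is quasi-linear in x_2; the FOC for x_1 is 3/√x_1 = p_1/p_2.
Thus x_1* = (3·p_2/p_1)² — independent of M — with the rest of income spent on x_2.
Plugging in: x_1* = (3·5.2/14)² = 1.2416, x_2* = 3.9648.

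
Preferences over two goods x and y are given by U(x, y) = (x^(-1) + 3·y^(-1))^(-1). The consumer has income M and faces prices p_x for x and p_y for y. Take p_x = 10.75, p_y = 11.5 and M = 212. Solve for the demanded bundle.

Numerically y/x = 1.674619, so x* = 212/(10.75 + 11.5·1.674619) = 7.0648 and y* = 1.674619·7.0648 = 11.8308.

x* = 7.0648, y* = 11.8308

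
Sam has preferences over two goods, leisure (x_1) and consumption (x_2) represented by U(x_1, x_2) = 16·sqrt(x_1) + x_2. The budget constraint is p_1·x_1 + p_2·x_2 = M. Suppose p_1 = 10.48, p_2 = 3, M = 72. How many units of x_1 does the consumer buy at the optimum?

x_1* = 5.2444

Set MRS = p_1/p_2: 8·x_1^(−1/2) = p_1/p_2.
Thus x_1* = (8·p_2/p_1)² — independent of M — with the rest of income spent on x_2.
Plugging in: x_1* = (8·3/10.48)² = 5.2444.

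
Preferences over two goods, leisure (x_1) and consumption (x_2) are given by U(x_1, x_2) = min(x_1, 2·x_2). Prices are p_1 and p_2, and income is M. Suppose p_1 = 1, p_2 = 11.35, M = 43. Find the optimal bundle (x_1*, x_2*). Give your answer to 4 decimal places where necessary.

Here 2·1 + 11.35 = 13.35, giving x_1* = 6.4419 and x_2* = 3.221.

x_1* = 6.4419, x_2* = 3.221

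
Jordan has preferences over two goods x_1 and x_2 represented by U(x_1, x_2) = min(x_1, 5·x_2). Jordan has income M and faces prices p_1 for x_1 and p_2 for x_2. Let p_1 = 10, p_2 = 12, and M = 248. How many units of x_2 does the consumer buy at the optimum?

x_2* = 4

Leontief preferences: the optimum is at the kink where x_1/5 = x_2/1, i.e. x_2 = (1/5)·x_1.
Budget: p_1·x_1 + p_2·(1/5)·x_1 = M, so (5·p_1 + p_2)·x_1 = 5·M.
Demand: x_1*(p_1,p_2,M) = 5·M/(5·p_1 + p_2), x_2* = M/(5·p_1 + p_2).
Here 5·10 + 12 = 62, giving x_2* = 4.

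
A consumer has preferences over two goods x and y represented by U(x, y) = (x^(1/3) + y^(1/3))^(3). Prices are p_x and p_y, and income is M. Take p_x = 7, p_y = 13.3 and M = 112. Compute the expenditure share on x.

From the CES first-order condition, (y/x)^(2/3) = p_x/p_y.
Hence y/x = (p_x/p_y)^(1/(2/3)), i.e. raised to the 1.5 power.
Substitute y = (y/x)·x into the budget: x* = M/(p_x + p_y·(y/x)).
Numerically y/x = 0.38183, so x* = 112/(7 + 13.3·0.38183) = 9.2728 and y* = 0.38183·9.2728 = 3.5406.
Expenditure on x: 7·9.2728 = 64.9096; share = 0.5796.

share on x = 0.5796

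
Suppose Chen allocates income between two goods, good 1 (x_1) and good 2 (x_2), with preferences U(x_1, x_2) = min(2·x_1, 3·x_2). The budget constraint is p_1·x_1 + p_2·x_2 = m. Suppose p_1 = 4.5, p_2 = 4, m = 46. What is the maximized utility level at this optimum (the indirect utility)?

Demand: x_1*(p_1,p_2,m) = 3·m/(3·p_1 + 2·p_2), x_2* = 2·m/(3·p_1 + 2·p_2).
Here 3·4.5 + 2·4 = 21.5, giving x_1* = 6.4186 and x_2* = 4.2791.
Utility at the optimum: U(6.4186, 4.2791) = 12.8372.

V = 12.8372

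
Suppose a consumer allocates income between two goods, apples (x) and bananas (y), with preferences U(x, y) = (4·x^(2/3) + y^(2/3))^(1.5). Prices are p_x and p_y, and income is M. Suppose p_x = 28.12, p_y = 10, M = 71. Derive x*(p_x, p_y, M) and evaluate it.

x* = 2.2472

From the CES first-order condition, 4·(y/x)^(1/3) = p_x/p_y.
Hence y/x = ((1/4)·p_x/p_y)^(1/(1/3)), i.e. raised to the 3 power.
With the ratio pinned down, the budget gives x* = M/(p_x + p_y·(y/x)) and y* = (y/x)·x*.
Numerically y/x = 0.347429, so x* = 71/(28.12 + 10·0.347429) = 2.2472.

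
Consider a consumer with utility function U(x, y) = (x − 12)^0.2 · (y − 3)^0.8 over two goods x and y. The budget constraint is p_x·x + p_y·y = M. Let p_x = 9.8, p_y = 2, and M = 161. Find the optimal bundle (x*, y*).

x* = 12.7633, y* = 17.96

After buying the subsistence bundle (12, 3), a share 0.2 of the remaining income goes to x: x* = 12 + 0.2·(M − 12p_x − 3p_y)/p_x.
Discretionary income = 161 − 12·9.8 − 3·2 = 37.4; x* = 12 + 0.2·37.4/9.8 = 12.7633; y* = 3 + 0.8·37.4/2 = 17.96.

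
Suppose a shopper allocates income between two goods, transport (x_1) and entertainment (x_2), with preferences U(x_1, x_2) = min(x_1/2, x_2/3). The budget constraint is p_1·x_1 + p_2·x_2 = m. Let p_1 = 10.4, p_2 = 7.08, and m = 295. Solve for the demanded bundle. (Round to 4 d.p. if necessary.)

Leontief preferences: the optimum is at the kink where x_1/2 = x_2/3, i.e. x_2 = (3/2)·x_1.
Budget: p_1·x_1 + p_2·(3/2)·x_1 = m, so (2·p_1 + 3·p_2)·x_1 = 2·m.
Demand: x_1*(p_1,p_2,m) = 2·m/(2·p_1 + 3·p_2), x_2* = 3·m/(2·p_1 + 3·p_2).
Here 2·10.4 + 3·7.08 = 42.04, giving x_1* = 14.0343 and x_2* = 21.0514.

x_1* = 14.0343, x_2* = 21.0514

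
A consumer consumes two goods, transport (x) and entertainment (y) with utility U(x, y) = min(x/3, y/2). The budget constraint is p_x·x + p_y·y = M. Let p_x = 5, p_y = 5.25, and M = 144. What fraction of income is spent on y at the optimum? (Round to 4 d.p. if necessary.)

share on y = 0.4118

Demand: x*(p_x,p_y,M) = 3·M/(3·p_x + 2·p_y), y* = 2·M/(3·p_x + 2·p_y).
Here 3·5 + 2·5.25 = 25.5, giving x* = 16.9412 and y* = 11.2941.
Expenditure on y: 5.25·11.2941 = 59.2941; share = 0.4118.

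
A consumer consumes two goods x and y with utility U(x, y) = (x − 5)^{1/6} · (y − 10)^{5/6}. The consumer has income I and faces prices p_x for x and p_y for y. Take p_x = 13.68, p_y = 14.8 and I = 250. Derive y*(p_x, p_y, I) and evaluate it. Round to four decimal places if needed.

Let x' = x−5, y' = y−10. MRS = (1/5)·y'/x' = p_x/p_y.
After buying the subsistence bundle (5, 10), a share 1/6 of the remaining income goes to x: x* = 5 + 1/6·(I − 5p_x − 10p_y)/p_x.
Discretionary income = 250 − 5·13.68 − 10·14.8 = 33.6; y* = 10 + 5/6·33.6/14.8 = 11.8919.

y* = 11.8919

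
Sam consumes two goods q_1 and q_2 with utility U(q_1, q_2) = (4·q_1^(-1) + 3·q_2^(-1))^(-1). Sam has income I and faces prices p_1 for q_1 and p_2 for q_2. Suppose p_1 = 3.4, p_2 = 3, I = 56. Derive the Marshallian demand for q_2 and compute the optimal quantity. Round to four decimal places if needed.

MU_q_1 ∝ 4·q_1^(-2), MU_q_2 ∝ 3·q_2^(-2), so MRS = (4/3)·(q_2/q_1)^(2) = p_1/p_2.
Solve for the ratio: q_2/q_1 = [(3/4)·p_1/p_2]^(0.5).
With the ratio pinned down, the budget gives q_1* = I/(p_1 + p_2·(q_2/q_1)) and q_2* = (q_2/q_1)·q_1*.
Numerically q_2/q_1 = 0.921954, so q_1* = 56/(3.4 + 3·0.921954) = 9.0823 and q_2* = 0.921954·9.0823 = 8.3734.

q_2* = 8.3734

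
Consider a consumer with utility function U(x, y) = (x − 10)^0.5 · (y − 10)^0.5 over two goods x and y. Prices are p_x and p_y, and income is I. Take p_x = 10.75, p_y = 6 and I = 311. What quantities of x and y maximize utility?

MRS = (y−10)/(x−10). Tangency with p_x/p_y gives y−10 = (p_x/p_y)·(x−10).
After buying the subsistence bundle (10, 10), a share 0.5 of the remaining income goes to x: x* = 10 + 0.5·(I − 10p_x − 10p_y)/p_x.
Discretionary income = 311 − 10·10.75 − 10·6 = 143.5; x* = 10 + 0.5·143.5/10.75 = 16.6744; y* = 10 + 0.5·143.5/6 = 21.9583.

x* = 16.6744, y* = 21.9583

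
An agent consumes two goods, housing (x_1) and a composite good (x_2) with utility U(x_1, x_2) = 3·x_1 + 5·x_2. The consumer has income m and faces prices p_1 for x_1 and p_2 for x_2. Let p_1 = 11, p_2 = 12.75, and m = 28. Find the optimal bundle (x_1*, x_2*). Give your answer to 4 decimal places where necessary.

Perfect substitutes: compare marginal utility per dollar. 3/p_1 vs 5/p_2 → 0.2727 vs 0.3922.
x_2 gives more utility per dollar, so spend all income on x_2: x_2* = m/p_2, x_1* = 0.
Numerically: x_1* = 0, x_2* = 2.1961.

x_1* = 0, x_2* = 2.1961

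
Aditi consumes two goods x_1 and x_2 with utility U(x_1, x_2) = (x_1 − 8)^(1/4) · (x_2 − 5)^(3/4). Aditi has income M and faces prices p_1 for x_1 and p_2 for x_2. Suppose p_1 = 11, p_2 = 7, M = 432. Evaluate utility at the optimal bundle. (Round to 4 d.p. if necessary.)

V = 22.4682

This is Cobb-Douglas in (x_1−8, x_2−5): tangency gives 0.25·p_2·(x_2−5) = 0.75·p_1·(x_1−8).
After buying the subsistence bundle (8, 5), a share 0.25 of the remaining income goes to x_1: x_1* = 8 + 0.25·(M − 8p_1 − 5p_2)/p_1.
Discretionary income = 432 − 8·11 − 5·7 = 309; x_1* = 8 + 0.25·309/11 = 15.0227; x_2* = 5 + 0.75·309/7 = 38.1071.
Utility at the optimum: U(15.0227, 38.1071) = 22.4682.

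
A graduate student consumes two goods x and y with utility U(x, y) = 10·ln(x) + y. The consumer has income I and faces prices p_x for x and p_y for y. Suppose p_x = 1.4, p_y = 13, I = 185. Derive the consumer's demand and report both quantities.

So x*(p_x,p_y) = 10·p_y/p_x, independent of income; and y* = (I − 10·p_y)/p_y.
At the given prices: x* = 10·13/1.4 = 92.8571, and y* = 4.2308.

x* = 92.8571, y* = 4.2308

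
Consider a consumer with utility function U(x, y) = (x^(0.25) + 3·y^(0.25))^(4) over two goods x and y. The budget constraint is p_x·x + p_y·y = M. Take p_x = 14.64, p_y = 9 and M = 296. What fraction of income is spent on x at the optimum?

With the ratio pinned down, the budget gives x* = M/(p_x + p_y·(y/x)) and y* = (y/x)·x*.
Numerically y/x = 8.277384, so x* = 296/(14.64 + 9·8.277384) = 3.3208 and y* = 8.277384·3.3208 = 27.4871.
Expenditure on x: 14.64·3.3208 = 48.6158; share = 0.1642.

share on x = 0.1642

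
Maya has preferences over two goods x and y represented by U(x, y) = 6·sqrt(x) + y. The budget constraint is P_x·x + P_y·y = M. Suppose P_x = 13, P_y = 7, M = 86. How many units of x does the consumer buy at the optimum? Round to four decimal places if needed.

x* = 2.6095

Solve: √x = 3·P_y/P_x, so x*(P_x,P_y) = (3·P_y/P_x)², and y* = (M − P_x·x*)/P_y.
Plugging in: x* = (3·7/13)² = 2.6095.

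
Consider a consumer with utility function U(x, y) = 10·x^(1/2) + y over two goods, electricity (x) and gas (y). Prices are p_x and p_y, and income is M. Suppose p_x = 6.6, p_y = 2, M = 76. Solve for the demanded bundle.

MU_x = 5/√x, MU_y = 1. Tangency: 5/√x = p_x/p_y.
Thus x* = (5·p_y/p_x)² — independent of M — with the rest of income spent on y.
Plugging in: x* = (5·2/6.6)² = 2.2957, y* = 30.4242.

x* = 2.2957, y* = 30.4242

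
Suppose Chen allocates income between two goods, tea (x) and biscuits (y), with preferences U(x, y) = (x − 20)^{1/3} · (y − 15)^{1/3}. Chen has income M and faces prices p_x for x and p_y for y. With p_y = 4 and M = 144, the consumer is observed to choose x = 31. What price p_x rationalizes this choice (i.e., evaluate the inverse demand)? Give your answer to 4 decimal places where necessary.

p_x = 2

This is Cobb-Douglas in (x−20, y−15): tangency gives 1/3·p_y·(y−15) = 1/3·p_x·(x−20).
After buying the subsistence bundle (20, 15), a share 0.5 of the remaining income goes to x: x* = 20 + 0.5·(M − 20p_x − 15p_y)/p_x.
Set x* = 31 in the demand function and solve for p_x: p_x = 2.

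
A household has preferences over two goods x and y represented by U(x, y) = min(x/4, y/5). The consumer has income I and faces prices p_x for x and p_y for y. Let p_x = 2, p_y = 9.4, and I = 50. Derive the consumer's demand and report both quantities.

Leontief preferences: the optimum is at the kink where x/4 = y/5, i.e. y = (5/4)·x.
Budget: p_x·x + p_y·(5/4)·x = I, so (4·p_x + 5·p_y)·x = 4·I.
Demand: x*(p_x,p_y,I) = 4·I/(4·p_x + 5·p_y), y* = 5·I/(4·p_x + 5·p_y).
Here 4·2 + 5·9.4 = 55, giving x* = 3.6364 and y* = 4.5455.

x* = 3.6364, y* = 4.5455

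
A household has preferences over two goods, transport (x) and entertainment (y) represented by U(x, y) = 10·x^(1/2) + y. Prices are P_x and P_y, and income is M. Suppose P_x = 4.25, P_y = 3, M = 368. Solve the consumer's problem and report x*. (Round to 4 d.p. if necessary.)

x* = 12.4567

MU_x = 5/√x, MU_y = 1. Tangency: 5/√x = P_x/P_y.
Solve: √x = 5·P_y/P_x, so x*(P_x,P_y) = (5·P_y/P_x)², and y* = (M − P_x·x*)/P_y.
Plugging in: x* = (5·3/4.25)² = 12.4567.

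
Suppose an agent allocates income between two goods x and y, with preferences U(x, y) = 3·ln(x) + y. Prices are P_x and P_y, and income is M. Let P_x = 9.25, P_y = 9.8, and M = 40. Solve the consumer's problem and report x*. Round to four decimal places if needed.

x* = 3.1784

Set MRS = P_x/P_y: (3/x)/1 = P_x/P_y.
So x*(P_x,P_y) = 3·P_y/P_x, independent of income; and y* = (M − 3·P_y)/P_y.
At the given prices: x* = 3·9.8/9.25 = 3.1784.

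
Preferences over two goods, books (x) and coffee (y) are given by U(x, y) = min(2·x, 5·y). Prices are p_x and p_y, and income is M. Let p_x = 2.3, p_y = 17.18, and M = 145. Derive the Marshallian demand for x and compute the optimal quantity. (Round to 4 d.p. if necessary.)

x* = 15.809

With perfect complements, no substitution: consume in ratio x:y = 5:2.
Budget: p_x·x + p_y·(2/5)·x = M, so (5·p_x + 2·p_y)·x = 5·M.
Demand: x*(p_x,p_y,M) = 5·M/(5·p_x + 2·p_y), y* = 2·M/(5·p_x + 2·p_y).
Here 5·2.3 + 2·17.18 = 45.86, giving x* = 15.809.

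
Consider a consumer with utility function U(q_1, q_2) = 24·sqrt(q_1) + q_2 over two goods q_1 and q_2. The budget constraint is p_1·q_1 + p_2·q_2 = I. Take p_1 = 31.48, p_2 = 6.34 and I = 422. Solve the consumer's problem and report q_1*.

q_1* = 5.8408

Set MRS = p_1/p_2: 12·q_1^(−1/2) = p_1/p_2.
Solve: √q_1 = 12·p_2/p_1, so q_1*(p_1,p_2) = (12·p_2/p_1)², and q_2* = (I − p_1·q_1*)/p_2.
Plugging in: q_1* = (12·6.34/31.48)² = 5.8408.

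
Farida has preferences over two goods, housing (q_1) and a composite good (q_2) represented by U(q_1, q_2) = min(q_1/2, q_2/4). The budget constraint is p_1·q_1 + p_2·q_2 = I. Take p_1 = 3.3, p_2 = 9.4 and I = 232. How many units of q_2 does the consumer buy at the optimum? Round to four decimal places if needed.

With perfect complements, no substitution: consume in ratio q_1:q_2 = 2:4.
Budget: p_1·q_1 + p_2·2·q_1 = I, so (2·p_1 + 4·p_2)·q_1 = 2·I.
Demand: q_1*(p_1,p_2,I) = 2·I/(2·p_1 + 4·p_2), q_2* = 4·I/(2·p_1 + 4·p_2).
Here 2·3.3 + 4·9.4 = 44.2, giving q_2* = 20.9955.

q_2* = 20.9955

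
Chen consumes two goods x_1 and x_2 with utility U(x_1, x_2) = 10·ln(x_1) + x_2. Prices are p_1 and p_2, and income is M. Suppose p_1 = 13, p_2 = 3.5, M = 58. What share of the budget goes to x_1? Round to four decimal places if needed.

share on x_1 = 0.6034

At the given prices: x_1* = 10·3.5/13 = 2.6923, and x_2* = 6.5714.
Expenditure on x_1: 13·2.6923 = 35; share = 0.6034.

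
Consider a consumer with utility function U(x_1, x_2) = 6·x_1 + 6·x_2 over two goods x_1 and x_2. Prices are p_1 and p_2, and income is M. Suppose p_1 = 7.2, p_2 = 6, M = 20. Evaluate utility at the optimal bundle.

V = 20

Linear utility — the consumer picks whichever good has higher MU/price: 6/7.2 = 0.8333 vs 6/6 = 1.
x_2 gives more utility per dollar, so spend all income on x_2: x_2* = M/p_2, x_1* = 0.
Numerically: x_1* = 0, x_2* = 3.3333.
Utility at the optimum: U(0, 3.3333) = 20.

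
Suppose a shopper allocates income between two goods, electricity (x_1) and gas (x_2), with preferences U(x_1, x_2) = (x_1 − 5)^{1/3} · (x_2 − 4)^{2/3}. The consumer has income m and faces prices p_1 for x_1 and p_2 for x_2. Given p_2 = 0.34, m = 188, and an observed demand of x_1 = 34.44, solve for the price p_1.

p_1 = 2

This is Cobb-Douglas in (x_1−5, x_2−4): tangency gives 1/3·p_2·(x_2−4) = 2/3·p_1·(x_1−5).
After buying the subsistence bundle (5, 4), a share 1/3 of the remaining income goes to x_1: x_1* = 5 + 1/3·(m − 5p_1 − 4p_2)/p_1.
Set x_1* = 34.44 in the demand function and solve for p_1: p_1 = 2.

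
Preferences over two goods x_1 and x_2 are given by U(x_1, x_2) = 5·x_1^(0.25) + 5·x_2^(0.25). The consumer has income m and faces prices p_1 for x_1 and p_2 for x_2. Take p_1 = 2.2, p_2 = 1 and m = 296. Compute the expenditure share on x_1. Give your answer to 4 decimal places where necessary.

share on x_1 = 0.4347

MRS = MU_x_1/MU_x_2 = (x_2/x_1)^(0.75). Set equal to p_1/p_2.
Solve for the ratio: x_2/x_1 = [p_1/p_2]^(4/3).
Substitute x_2 = (x_2/x_1)·x_1 into the budget: x_1* = m/(p_1 + p_2·(x_2/x_1)).
Numerically x_2/x_1 = 2.861301, so x_1* = 296/(2.2 + 1·2.861301) = 58.483 and x_2* = 2.861301·58.483 = 167.3374.
Expenditure on x_1: 2.2·58.483 = 128.6626; share = 0.4347.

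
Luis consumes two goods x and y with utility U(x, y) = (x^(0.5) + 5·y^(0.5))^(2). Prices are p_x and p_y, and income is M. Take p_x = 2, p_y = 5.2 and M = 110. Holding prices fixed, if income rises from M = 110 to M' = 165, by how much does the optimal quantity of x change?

MRS = MU_x/MU_y = (1/5)·(y/x)^(0.5). Set equal to p_x/p_y.
Solve for the ratio: y/x = [5·p_x/p_y]^(2).
With the ratio pinned down, the budget gives x* = M/(p_x + p_y·(y/x)) and y* = (y/x)·x*.
Numerically y/x = 3.698225, so x* = 110/(2 + 5.2·3.698225) = 5.1812.
At M' = 165: x* = 7.7717. Change: 7.7717 − 5.1812 = 2.5906.

Δx* = 2.5906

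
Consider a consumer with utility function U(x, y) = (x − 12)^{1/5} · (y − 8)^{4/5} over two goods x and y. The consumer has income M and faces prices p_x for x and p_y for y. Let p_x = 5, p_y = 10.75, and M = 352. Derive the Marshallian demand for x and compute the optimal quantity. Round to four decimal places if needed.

x* = 20.24

Let x' = x−12, y' = y−8. MRS = (1/4)·y'/x' = p_x/p_y.
After buying the subsistence bundle (12, 8), a share 0.2 of the remaining income goes to x: x* = 12 + 0.2·(M − 12p_x − 8p_y)/p_x.
Discretionary income = 352 − 12·5 − 8·10.75 = 206; x* = 12 + 0.2·206/5 = 20.24.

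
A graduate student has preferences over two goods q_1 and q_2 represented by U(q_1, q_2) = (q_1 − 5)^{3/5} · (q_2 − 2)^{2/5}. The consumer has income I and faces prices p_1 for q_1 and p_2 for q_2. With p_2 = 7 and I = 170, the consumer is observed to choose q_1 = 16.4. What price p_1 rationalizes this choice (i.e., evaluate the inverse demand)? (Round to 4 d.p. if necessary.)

p_1 = 6.5

This is Cobb-Douglas in (q_1−5, q_2−2): tangency gives 0.6·p_2·(q_2−2) = 0.4·p_1·(q_1−5).
After buying the subsistence bundle (5, 2), a share 0.6 of the remaining income goes to q_1: q_1* = 5 + 0.6·(I − 5p_1 − 2p_2)/p_1.
Set q_1* = 16.4 in the demand function and solve for p_1: p_1 = 6.5.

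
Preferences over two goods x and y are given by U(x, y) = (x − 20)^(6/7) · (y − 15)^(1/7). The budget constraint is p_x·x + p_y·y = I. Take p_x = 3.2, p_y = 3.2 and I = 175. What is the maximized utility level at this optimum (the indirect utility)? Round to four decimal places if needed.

V = 13.0641

Discretionary income = 175 − 20·3.2 − 15·3.2 = 63; x* = 20 + 6/7·63/3.2 = 36.875; y* = 15 + 1/7·63/3.2 = 17.8125.
Utility at the optimum: U(36.875, 17.8125) = 13.0641.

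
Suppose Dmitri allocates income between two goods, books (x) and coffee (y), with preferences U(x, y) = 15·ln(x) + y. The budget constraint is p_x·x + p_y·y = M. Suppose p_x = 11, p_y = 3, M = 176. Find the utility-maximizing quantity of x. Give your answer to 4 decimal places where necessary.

x* = 4.0909

So x*(p_x,p_y) = 15·p_y/p_x, independent of income; and y* = (M − 15·p_y)/p_y.
At the given prices: x* = 15·3/11 = 4.0909.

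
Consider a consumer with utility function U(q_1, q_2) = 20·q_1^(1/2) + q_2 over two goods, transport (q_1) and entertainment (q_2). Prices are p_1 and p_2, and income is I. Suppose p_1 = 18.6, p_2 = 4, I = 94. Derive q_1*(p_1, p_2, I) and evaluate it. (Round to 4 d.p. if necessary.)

q_1* = 4.6248

Utility is quasi-linear in q_2; the FOC for q_1 is 10/√q_1 = p_1/p_2.
Thus q_1* = (10·p_2/p_1)² — independent of I — with the rest of income spent on q_2.
Plugging in: q_1* = (10·4/18.6)² = 4.6248.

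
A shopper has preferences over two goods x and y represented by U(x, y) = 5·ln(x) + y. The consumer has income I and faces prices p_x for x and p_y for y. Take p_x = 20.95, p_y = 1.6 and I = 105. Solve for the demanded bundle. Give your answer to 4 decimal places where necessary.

So x*(p_x,p_y) = 5·p_y/p_x, independent of income; and y* = (I − 5·p_y)/p_y.
At the given prices: x* = 5·1.6/20.95 = 0.3819, and y* = 60.625.

x* = 0.3819, y* = 60.625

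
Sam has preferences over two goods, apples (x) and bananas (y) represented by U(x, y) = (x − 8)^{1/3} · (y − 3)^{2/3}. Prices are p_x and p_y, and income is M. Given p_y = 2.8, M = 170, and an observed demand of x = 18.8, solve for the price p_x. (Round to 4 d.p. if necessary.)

p_x = 4

MRS = (1/2)·(y−3)/(x−8). Tangency with p_x/p_y gives y−3 = 2·(p_x/p_y)·(x−8).
Substituting into the budget: x* = 8 + 1/3·(M − 8·p_x − 3·p_y)/p_x, and y* = 3 + 2/3·(…)/p_y.
Set x* = 18.8 in the demand function and solve for p_x: p_x = 4.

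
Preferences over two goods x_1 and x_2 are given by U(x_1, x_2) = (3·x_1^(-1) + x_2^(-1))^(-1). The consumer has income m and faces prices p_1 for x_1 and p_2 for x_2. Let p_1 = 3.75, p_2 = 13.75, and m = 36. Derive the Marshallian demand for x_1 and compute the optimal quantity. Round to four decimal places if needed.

x_1* = 4.5594

MRS = MU_x_1/MU_x_2 = 3·(x_2/x_1)^(2). Set equal to p_1/p_2.
Solve for the ratio: x_2/x_1 = [(1/3)·p_1/p_2]^(0.5).
With the ratio pinned down, the budget gives x_1* = m/(p_1 + p_2·(x_2/x_1)) and x_2* = (x_2/x_1)·x_1*.
Numerically x_2/x_1 = 0.301511, so x_1* = 36/(3.75 + 13.75·0.301511) = 4.5594.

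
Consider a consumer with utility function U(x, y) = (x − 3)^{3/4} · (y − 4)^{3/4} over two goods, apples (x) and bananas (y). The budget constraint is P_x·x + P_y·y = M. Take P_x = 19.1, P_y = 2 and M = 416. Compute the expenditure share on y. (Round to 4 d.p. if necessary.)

share on y = 0.4407

Let x' = x−3, y' = y−4. MRS = y'/x' = P_x/P_y.
After buying the subsistence bundle (3, 4), a share 0.5 of the remaining income goes to x: x* = 3 + 0.5·(M − 3P_x − 4P_y)/P_x.
Discretionary income = 416 − 3·19.1 − 4·2 = 350.7; x* = 3 + 0.5·350.7/19.1 = 12.1806; y* = 4 + 0.5·350.7/2 = 91.675.
Expenditure on y: 2·91.675 = 183.35; share = 0.4407.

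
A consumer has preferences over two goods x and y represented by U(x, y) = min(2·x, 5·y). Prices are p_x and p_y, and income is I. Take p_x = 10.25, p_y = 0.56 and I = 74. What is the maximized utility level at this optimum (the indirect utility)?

Demand: x*(p_x,p_y,I) = 5·I/(5·p_x + 2·p_y), y* = 2·I/(5·p_x + 2·p_y).
Here 5·10.25 + 2·0.56 = 52.37, giving x* = 7.0651 and y* = 2.826.
Utility at the optimum: U(7.0651, 2.826) = 14.1302.

V = 14.1302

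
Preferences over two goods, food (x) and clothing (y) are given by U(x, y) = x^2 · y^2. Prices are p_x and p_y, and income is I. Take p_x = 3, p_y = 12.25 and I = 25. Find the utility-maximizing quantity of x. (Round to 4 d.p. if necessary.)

x* = 4.1667

Tangency: MRS = y/x = p_x/p_y.
Rearranging, p_y·y = p_x·x. Substituting into the budget gives p_x·x·(1 + 1) = I.
Demand: x*(p_x,p_y,I) = 0.5·I/p_x and y* = 0.5·I/p_y.
At p_x=3, p_y=12.25, I=25: x* = 0.5·25/3 = 4.1667.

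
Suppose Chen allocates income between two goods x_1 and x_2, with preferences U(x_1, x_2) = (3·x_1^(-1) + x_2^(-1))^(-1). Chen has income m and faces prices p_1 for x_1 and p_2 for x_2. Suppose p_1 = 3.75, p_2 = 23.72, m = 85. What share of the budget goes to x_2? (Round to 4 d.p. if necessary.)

share on x_2 = 0.5922

MU_x_1 ∝ 3·x_1^(-2), MU_x_2 ∝ x_2^(-2), so MRS = 3·(x_2/x_1)^(2) = p_1/p_2.
Hence x_2/x_1 = ((1/3)·p_1/p_2)^(1/(2)), i.e. raised to the 0.5 power.
Substitute x_2 = (x_2/x_1)·x_1 into the budget: x_1* = m/(p_1 + p_2·(x_2/x_1)).
Numerically x_2/x_1 = 0.229561, so x_1* = 85/(3.75 + 23.72·0.229561) = 9.244 and x_2* = 0.229561·9.244 = 2.1221.
Expenditure on x_2: 23.72·2.1221 = 50.3351; share = 0.5922.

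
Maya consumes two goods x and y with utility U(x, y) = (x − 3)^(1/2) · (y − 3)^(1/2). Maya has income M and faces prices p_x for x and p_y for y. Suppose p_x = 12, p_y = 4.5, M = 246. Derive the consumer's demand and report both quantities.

MRS = (y−3)/(x−3). Tangency with p_x/p_y gives y−3 = (p_x/p_y)·(x−3).
After buying the subsistence bundle (3, 3), a share 0.5 of the remaining income goes to x: x* = 3 + 0.5·(M − 3p_x − 3p_y)/p_x.
Discretionary income = 246 − 3·12 − 3·4.5 = 196.5; x* = 3 + 0.5·196.5/12 = 11.1875; y* = 3 + 0.5·196.5/4.5 = 24.8333.

x* = 11.1875, y* = 24.8333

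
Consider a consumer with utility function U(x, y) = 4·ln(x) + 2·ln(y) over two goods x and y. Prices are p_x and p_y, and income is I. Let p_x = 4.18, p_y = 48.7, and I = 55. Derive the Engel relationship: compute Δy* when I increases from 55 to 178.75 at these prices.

At p_x=4.18, p_y=48.7, I=55: y* = 1/3·55/48.7 = 0.3765.
At I' = 178.75: y* = 1.2235. Change: 1.2235 − 0.3765 = 0.847.

Δy* = 0.847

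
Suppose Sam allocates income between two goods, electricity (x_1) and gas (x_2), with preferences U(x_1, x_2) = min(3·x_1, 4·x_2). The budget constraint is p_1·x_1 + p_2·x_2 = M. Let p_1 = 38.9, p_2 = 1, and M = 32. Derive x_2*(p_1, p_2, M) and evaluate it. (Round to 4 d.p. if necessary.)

x_2* = 0.6053

Leontief preferences: the optimum is at the kink where x_1/4 = x_2/3, i.e. x_2 = (3/4)·x_1.
Budget: p_1·x_1 + p_2·(3/4)·x_1 = M, so (4·p_1 + 3·p_2)·x_1 = 4·M.
Demand: x_1*(p_1,p_2,M) = 4·M/(4·p_1 + 3·p_2), x_2* = 3·M/(4·p_1 + 3·p_2).
Here 4·38.9 + 3·1 = 158.6, giving x_2* = 0.6053.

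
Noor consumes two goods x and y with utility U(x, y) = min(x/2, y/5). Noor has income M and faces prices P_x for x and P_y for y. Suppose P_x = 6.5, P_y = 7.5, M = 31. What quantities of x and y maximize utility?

x* = 1.2277, y* = 3.0693

Leontief preferences: the optimum is at the kink where x/2 = y/5, i.e. y = (5/2)·x.
Budget: P_x·x + P_y·(5/2)·x = M, so (2·P_x + 5·P_y)·x = 2·M.
Demand: x*(P_x,P_y,M) = 2·M/(2·P_x + 5·P_y), y* = 5·M/(2·P_x + 5·P_y).
Here 2·6.5 + 5·7.5 = 50.5, giving x* = 1.2277 and y* = 3.0693.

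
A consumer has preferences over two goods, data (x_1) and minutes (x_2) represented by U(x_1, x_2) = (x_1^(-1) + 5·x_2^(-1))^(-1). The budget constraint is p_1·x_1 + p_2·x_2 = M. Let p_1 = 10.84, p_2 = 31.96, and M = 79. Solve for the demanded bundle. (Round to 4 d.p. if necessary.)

MRS = MU_x_1/MU_x_2 = (1/5)·(x_2/x_1)^(2). Set equal to p_1/p_2.
Hence x_2/x_1 = (5·p_1/p_2)^(1/(2)), i.e. raised to the 0.5 power.
With the ratio pinned down, the budget gives x_1* = M/(p_1 + p_2·(x_2/x_1)) and x_2* = (x_2/x_1)·x_1*.
Numerically x_2/x_1 = 1.302256, so x_1* = 79/(10.84 + 31.96·1.302256) = 1.5059 and x_2* = 1.302256·1.5059 = 1.9611.

x_1* = 1.5059, x_2* = 1.9611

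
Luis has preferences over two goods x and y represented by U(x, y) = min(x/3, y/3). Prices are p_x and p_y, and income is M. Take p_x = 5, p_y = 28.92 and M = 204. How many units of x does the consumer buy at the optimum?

x* = 6.0142

Leontief preferences: the optimum is at the kink where x/3 = y/3, i.e. y = x.
Budget: p_x·x + p_y·x = M, so (3·p_x + 3·p_y)·x = 3·M.
Demand: x*(p_x,p_y,M) = 3·M/(3·p_x + 3·p_y), y* = 3·M/(3·p_x + 3·p_y).
Here 3·5 + 3·28.92 = 101.76, giving x* = 6.0142.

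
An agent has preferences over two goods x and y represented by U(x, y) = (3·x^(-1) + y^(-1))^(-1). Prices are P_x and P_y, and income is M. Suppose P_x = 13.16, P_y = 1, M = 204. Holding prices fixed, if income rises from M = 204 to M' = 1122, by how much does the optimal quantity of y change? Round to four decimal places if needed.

MRS = MU_x/MU_y = 3·(y/x)^(2). Set equal to P_x/P_y.
Hence y/x = ((1/3)·P_x/P_y)^(1/(2)), i.e. raised to the 0.5 power.
With the ratio pinned down, the budget gives x* = M/(P_x + P_y·(y/x)) and y* = (y/x)·x*.
Numerically y/x = 2.094437, so x* = 204/(13.16 + 1·2.094437) = 13.3732 and y* = 2.094437·13.3732 = 28.0092.
At M' = 1122: y* = 154.0508. Change: 154.0508 − 28.0092 = 126.0416.

Δy* = 126.0416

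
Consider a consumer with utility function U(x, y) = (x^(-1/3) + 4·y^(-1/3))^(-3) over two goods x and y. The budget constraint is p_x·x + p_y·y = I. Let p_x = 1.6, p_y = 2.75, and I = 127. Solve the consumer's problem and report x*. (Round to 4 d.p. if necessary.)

x* = 18.727

From the CES first-order condition, (1/4)·(y/x)^(4/3) = p_x/p_y.
Solve for the ratio: y/x = [4·p_x/p_y]^(0.75).
Substitute y = (y/x)·x into the budget: x* = I/(p_x + p_y·(y/x)).
Numerically y/x = 1.884237, so x* = 127/(1.6 + 2.75·1.884237) = 18.727.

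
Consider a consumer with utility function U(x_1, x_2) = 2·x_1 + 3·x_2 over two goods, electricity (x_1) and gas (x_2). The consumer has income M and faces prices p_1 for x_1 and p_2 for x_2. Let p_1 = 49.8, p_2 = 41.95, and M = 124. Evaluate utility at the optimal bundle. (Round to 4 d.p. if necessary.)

V = 8.8677

Perfect substitutes: compare marginal utility per dollar. 2/p_1 vs 3/p_2 → 0.0402 vs 0.0715.
x_2 gives more utility per dollar, so spend all income on x_2: x_2* = M/p_2, x_1* = 0.
Numerically: x_1* = 0, x_2* = 2.9559.
Utility at the optimum: U(0, 2.9559) = 8.8677.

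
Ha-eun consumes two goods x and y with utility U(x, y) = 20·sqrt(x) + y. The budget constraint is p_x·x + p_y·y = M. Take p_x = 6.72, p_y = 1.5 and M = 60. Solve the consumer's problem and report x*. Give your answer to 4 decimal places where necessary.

Plugging in: x* = (10·1.5/6.72)² = 4.9825.

x* = 4.9825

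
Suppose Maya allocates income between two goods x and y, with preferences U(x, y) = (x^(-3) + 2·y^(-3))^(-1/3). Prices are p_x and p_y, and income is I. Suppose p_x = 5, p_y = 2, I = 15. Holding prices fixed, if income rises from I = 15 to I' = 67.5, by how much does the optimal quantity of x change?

Δx* = 6.5701

Substitute y = (y/x)·x into the budget: x* = I/(p_x + p_y·(y/x)).
Numerically y/x = 1.495349, so x* = 15/(5 + 2·1.495349) = 1.8772.
At I' = 67.5: x* = 8.4473. Change: 8.4473 − 1.8772 = 6.5701.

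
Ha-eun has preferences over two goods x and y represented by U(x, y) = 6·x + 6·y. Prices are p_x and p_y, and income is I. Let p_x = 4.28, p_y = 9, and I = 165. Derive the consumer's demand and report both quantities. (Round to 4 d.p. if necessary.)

x* = 38.5514, y* = 0

x gives more utility per dollar, so spend all income on x: x* = I/p_x, y* = 0.
Numerically: x* = 38.5514, y* = 0.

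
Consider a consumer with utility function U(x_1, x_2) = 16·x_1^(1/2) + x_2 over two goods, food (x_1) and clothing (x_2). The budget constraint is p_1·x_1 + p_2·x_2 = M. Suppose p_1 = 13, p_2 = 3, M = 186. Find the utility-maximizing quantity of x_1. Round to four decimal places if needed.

Utility is quasi-linear in x_2; the FOC for x_1 is 8/√x_1 = p_1/p_2.
Solve: √x_1 = 8·p_2/p_1, so x_1*(p_1,p_2) = (8·p_2/p_1)², and x_2* = (M − p_1·x_1*)/p_2.
Plugging in: x_1* = (8·3/13)² = 3.4083.

x_1* = 3.4083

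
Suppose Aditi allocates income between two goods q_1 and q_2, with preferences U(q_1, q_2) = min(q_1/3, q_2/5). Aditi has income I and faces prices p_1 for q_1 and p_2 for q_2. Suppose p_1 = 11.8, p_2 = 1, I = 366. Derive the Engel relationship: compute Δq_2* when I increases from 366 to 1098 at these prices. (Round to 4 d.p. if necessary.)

With perfect complements, no substitution: consume in ratio q_1:q_2 = 3:5.
Budget: p_1·q_1 + p_2·(5/3)·q_1 = I, so (3·p_1 + 5·p_2)·q_1 = 3·I.
Demand: q_1*(p_1,p_2,I) = 3·I/(3·p_1 + 5·p_2), q_2* = 5·I/(3·p_1 + 5·p_2).
Here 3·11.8 + 5·1 = 40.4, giving q_2* = 45.297.
At I' = 1098: q_2* = 135.8911. Change: 135.8911 − 45.297 = 90.5941.

Δq_2* = 90.5941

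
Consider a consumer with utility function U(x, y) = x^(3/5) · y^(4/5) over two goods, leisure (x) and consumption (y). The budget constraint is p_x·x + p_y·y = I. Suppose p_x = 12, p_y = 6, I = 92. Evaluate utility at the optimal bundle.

Demand: x*(p_x,p_y,I) = 3/7·I/p_x and y* = 4/7·I/p_y.
At p_x=12, p_y=6, I=92: x* = 3/7·92/12 = 3.2857, y* = 8.7619.
Utility at the optimum: U(3.2857, 8.7619) = 11.5893.

V = 11.5893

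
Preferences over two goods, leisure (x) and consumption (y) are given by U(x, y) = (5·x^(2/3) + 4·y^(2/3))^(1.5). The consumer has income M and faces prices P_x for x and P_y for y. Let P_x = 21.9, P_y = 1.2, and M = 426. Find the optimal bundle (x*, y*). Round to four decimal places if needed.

x* = 0.1134, y* = 352.9304

MU_x ∝ 5·x^(-1/3), MU_y ∝ 4·y^(-1/3), so MRS = (5/4)·(y/x)^(1/3) = P_x/P_y.
Hence y/x = ((4/5)·P_x/P_y)^(1/(1/3)), i.e. raised to the 3 power.
Substitute y = (y/x)·x into the budget: x* = M/(P_x + P_y·(y/x)).
Numerically y/x = 3112.136, so x* = 426/(21.9 + 1.2·3112.136) = 0.1134 and y* = 3112.136·0.1134 = 352.9304.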